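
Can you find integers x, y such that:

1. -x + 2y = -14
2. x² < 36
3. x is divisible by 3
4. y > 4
No

A contradictory subset is {-x + 2y = -14, x² < 36, y > 4}. No integer assignment can satisfy these jointly:

  - -x + 2y = -14: is a linear equation tying the variables together
  - x² < 36: restricts x to |x| ≤ 5
  - y > 4: bounds one variable relative to a constant

Range argument: with x ∈ [-5, 5], y ∈ [5, ∞], the left side of the equation is at least 5, but the right side is -14 < 5. No integer solution exists.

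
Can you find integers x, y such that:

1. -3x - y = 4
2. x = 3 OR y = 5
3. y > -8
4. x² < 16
Yes

Take x = -3, y = 5. Substituting into each constraint:
  (1) -3(-3) + (-5) = 4 ✓
  (2) y = 5, target 5 ✓ (second branch holds)
  (3) 5 > -8 ✓
  (4) x² = (-3)² = 9, and 9 < 16 ✓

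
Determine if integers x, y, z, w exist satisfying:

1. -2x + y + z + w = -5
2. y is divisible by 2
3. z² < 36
Yes

Take x = 3, y = 0, z = 1, w = 0. Substituting into each constraint:
  (1) -2(3) + 0 + 1 + 0 = -5 ✓
  (2) 0 = 2 × 0, remainder 0 ✓
  (3) z² = (1)² = 1, and 1 < 36 ✓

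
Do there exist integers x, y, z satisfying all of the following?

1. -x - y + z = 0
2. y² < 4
Yes

Take x = 0, y = 0, z = 0. Substituting into each constraint:
  (1) 0 + 0 + 0 = 0 ✓
  (2) y² = (0)² = 0, and 0 < 4 ✓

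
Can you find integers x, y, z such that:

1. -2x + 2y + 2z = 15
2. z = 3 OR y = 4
No

Even the single constraint (-2x + 2y + 2z = 15) is infeasible over the integers.

  - -2x + 2y + 2z = 15: every term on the left is divisible by 2, so the LHS ≡ 0 (mod 2), but the RHS 15 is not — no integer solution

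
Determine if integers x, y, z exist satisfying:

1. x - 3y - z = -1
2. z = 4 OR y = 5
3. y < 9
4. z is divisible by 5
Yes

Take x = 14, y = 5, z = 0. Substituting into each constraint:
  (1) 14 - 3(5) + 0 = -1 ✓
  (2) y = 5, target 5 ✓ (second branch holds)
  (3) 5 < 9 ✓
  (4) 0 = 5 × 0, remainder 0 ✓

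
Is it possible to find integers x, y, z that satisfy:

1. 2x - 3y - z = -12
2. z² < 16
Yes

Take x = 0, y = 4, z = 0. Substituting into each constraint:
  (1) 2(0) - 3(4) + 0 = -12 ✓
  (2) z² = (0)² = 0, and 0 < 16 ✓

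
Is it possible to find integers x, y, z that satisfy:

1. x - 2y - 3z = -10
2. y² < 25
Yes

Take x = 0, y = 2, z = 2. Substituting into each constraint:
  (1) 0 - 2(2) - 3(2) = -10 ✓
  (2) y² = (2)² = 4, and 4 < 25 ✓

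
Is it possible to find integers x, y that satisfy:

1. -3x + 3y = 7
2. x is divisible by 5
No

Even the single constraint (-3x + 3y = 7) is infeasible over the integers.

  - -3x + 3y = 7: every term on the left is divisible by 3, so the LHS ≡ 0 (mod 3), but the RHS 7 is not — no integer solution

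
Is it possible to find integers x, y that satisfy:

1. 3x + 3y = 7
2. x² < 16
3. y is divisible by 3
No

Even the single constraint (3x + 3y = 7) is infeasible over the integers.

  - 3x + 3y = 7: every term on the left is divisible by 3, so the LHS ≡ 0 (mod 3), but the RHS 7 is not — no integer solution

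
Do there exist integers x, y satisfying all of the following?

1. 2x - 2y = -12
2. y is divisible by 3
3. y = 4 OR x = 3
Yes

Take x = 3, y = 9. Substituting into each constraint:
  (1) 2(3) - 2(9) = -12 ✓
  (2) 9 = 3 × 3, remainder 0 ✓
  (3) x = 3, target 3 ✓ (second branch holds)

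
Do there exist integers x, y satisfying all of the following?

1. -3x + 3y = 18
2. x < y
Yes

Take x = -6, y = 0. Substituting into each constraint:
  (1) -3(-6) + 3(0) = 18 ✓
  (2) -6 < 0 ✓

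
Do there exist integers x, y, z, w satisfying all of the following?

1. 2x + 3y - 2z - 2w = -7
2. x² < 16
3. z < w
Yes

Take x = 0, y = 1, z = 2, w = 3. Substituting into each constraint:
  (1) 2(0) + 3(1) - 2(2) - 2(3) = -7 ✓
  (2) x² = (0)² = 0, and 0 < 16 ✓
  (3) 2 < 3 ✓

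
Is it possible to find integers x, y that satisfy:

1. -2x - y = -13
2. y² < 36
Yes

Take x = 6, y = 1. Substituting into each constraint:
  (1) -2(6) + (-1) = -13 ✓
  (2) y² = (1)² = 1, and 1 < 36 ✓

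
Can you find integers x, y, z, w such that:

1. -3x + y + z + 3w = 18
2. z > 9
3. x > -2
Yes

Take x = 0, y = 2, z = 10, w = 2. Substituting into each constraint:
  (1) -3(0) + 2 + 10 + 3(2) = 18 ✓
  (2) 10 > 9 ✓
  (3) 0 > -2 ✓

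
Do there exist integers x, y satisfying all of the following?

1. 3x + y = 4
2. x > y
Yes

Take x = 2, y = -2. Substituting into each constraint:
  (1) 3(2) + (-2) = 4 ✓
  (2) 2 > -2 ✓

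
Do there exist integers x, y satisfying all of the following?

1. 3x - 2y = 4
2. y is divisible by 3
No

The full constraint system is jointly infeasible over the integers. Each constraint and what it forces:

  - 3x - 2y = 4: is a linear equation tying the variables together
  - y is divisible by 3: restricts y to multiples of 3

Modular obstruction: writing y = 3y', every remaining term of the linear equation is divisible by 3, so the left side is ≡ 0 (mod 3); but the right side 4 ≡ 1 (mod 3). No integers can satisfy it.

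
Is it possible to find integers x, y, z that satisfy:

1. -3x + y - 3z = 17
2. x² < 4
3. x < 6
Yes

Take x = 0, y = 17, z = 0. Substituting into each constraint:
  (1) -3(0) + 17 - 3(0) = 17 ✓
  (2) x² = (0)² = 0, and 0 < 4 ✓
  (3) 0 < 6 ✓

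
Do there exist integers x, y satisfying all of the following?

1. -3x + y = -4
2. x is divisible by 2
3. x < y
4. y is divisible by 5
Yes

Take x = 8, y = 20. Substituting into each constraint:
  (1) -3(8) + 20 = -4 ✓
  (2) 8 = 2 × 4, remainder 0 ✓
  (3) 8 < 20 ✓
  (4) 20 = 5 × 4, remainder 0 ✓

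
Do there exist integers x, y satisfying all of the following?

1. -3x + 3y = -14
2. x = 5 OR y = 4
No

Even the single constraint (-3x + 3y = -14) is infeasible over the integers.

  - -3x + 3y = -14: every term on the left is divisible by 3, so the LHS ≡ 0 (mod 3), but the RHS -14 is not — no integer solution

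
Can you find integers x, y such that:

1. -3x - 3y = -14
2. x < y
No

Even the single constraint (-3x - 3y = -14) is infeasible over the integers.

  - -3x - 3y = -14: every term on the left is divisible by 3, so the LHS ≡ 0 (mod 3), but the RHS -14 is not — no integer solution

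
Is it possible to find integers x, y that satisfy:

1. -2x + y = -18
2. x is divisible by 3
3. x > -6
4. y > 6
Yes

Take x = 15, y = 12. Substituting into each constraint:
  (1) -2(15) + 12 = -18 ✓
  (2) 15 = 3 × 5, remainder 0 ✓
  (3) 15 > -6 ✓
  (4) 12 > 6 ✓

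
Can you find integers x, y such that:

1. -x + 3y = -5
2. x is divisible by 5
Yes

Take x = 20, y = 5. Substituting into each constraint:
  (1) (-20) + 3(5) = -5 ✓
  (2) 20 = 5 × 4, remainder 0 ✓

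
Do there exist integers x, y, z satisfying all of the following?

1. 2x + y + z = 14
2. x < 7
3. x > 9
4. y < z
No

A contradictory subset is {x < 7, x > 9}. No integer assignment can satisfy these jointly:

  - x < 7: bounds one variable relative to a constant
  - x > 9: bounds one variable relative to a constant

Direct contradiction: the bounds on x require x ≥ 10 and x ≤ 6 simultaneously, which is empty.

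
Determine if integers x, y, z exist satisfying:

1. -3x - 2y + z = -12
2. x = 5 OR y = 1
Yes

Take x = 5, y = -1, z = 1. Substituting into each constraint:
  (1) -3(5) - 2(-1) + 1 = -12 ✓
  (2) x = 5, target 5 ✓ (first branch holds)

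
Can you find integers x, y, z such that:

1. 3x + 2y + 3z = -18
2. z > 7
Yes

Take x = -14, y = 0, z = 8. Substituting into each constraint:
  (1) 3(-14) + 2(0) + 3(8) = -18 ✓
  (2) 8 > 7 ✓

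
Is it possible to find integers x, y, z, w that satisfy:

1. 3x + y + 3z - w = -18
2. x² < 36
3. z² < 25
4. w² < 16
Yes

Take x = 0, y = -16, z = 0, w = 2. Substituting into each constraint:
  (1) 3(0) + (-16) + 3(0) + (-2) = -18 ✓
  (2) x² = (0)² = 0, and 0 < 36 ✓
  (3) z² = (0)² = 0, and 0 < 25 ✓
  (4) w² = (2)² = 4, and 4 < 16 ✓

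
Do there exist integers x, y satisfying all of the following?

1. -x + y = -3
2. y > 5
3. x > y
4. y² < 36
No

A contradictory subset is {y > 5, y² < 36}. No integer assignment can satisfy these jointly:

  - y > 5: bounds one variable relative to a constant
  - y² < 36: restricts y to |y| ≤ 5

Direct contradiction: the bounds on y require y ≥ 6 and y ≤ 5 simultaneously, which is empty.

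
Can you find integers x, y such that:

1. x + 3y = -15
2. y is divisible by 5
Yes

Take x = -15, y = 0. Substituting into each constraint:
  (1) (-15) + 3(0) = -15 ✓
  (2) 0 = 5 × 0, remainder 0 ✓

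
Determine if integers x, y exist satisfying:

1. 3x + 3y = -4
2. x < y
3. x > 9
No

Even the single constraint (3x + 3y = -4) is infeasible over the integers.

  - 3x + 3y = -4: every term on the left is divisible by 3, so the LHS ≡ 0 (mod 3), but the RHS -4 is not — no integer solution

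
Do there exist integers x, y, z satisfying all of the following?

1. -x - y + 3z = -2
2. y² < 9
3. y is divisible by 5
Yes

Take x = 2, y = 0, z = 0. Substituting into each constraint:
  (1) (-2) + 0 + 3(0) = -2 ✓
  (2) y² = (0)² = 0, and 0 < 9 ✓
  (3) 0 = 5 × 0, remainder 0 ✓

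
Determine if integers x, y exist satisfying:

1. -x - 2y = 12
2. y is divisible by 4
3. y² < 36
Yes

Take x = -12, y = 0. Substituting into each constraint:
  (1) 12 - 2(0) = 12 ✓
  (2) 0 = 4 × 0, remainder 0 ✓
  (3) y² = (0)² = 0, and 0 < 36 ✓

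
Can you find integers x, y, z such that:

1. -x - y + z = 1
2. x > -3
Yes

Take x = 0, y = 0, z = 1. Substituting into each constraint:
  (1) 0 + 0 + 1 = 1 ✓
  (2) 0 > -3 ✓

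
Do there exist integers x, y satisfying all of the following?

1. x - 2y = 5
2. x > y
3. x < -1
Yes

Take x = -3, y = -4. Substituting into each constraint:
  (1) (-3) - 2(-4) = 5 ✓
  (2) -3 > -4 ✓
  (3) -3 < -1 ✓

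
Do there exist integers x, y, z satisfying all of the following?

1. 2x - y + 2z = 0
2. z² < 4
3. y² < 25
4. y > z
Yes

Take x = 0, y = 2, z = 1. Substituting into each constraint:
  (1) 2(0) + (-2) + 2(1) = 0 ✓
  (2) z² = (1)² = 1, and 1 < 4 ✓
  (3) y² = (2)² = 4, and 4 < 25 ✓
  (4) 2 > 1 ✓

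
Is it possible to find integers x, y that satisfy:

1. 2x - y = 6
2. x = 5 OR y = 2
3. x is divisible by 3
No

The full constraint system is jointly infeasible over the integers. Each constraint and what it forces:

  - 2x - y = 6: is a linear equation tying the variables together
  - x = 5 OR y = 2: forces a choice: either x = 5 or y = 2
  - x is divisible by 3: restricts x to multiples of 3

Split on the disjunction (x = 5 OR y = 2):
  • If x = 5: this contradicts the divisibility constraint — 5 is not a multiple of 3.
  • If y = 2: with y = 2, writing x = 3x', every remaining term of the linear equation is divisible by 6, so the left side is ≡ 0 (mod 6); but the right side 8 ≡ 2 (mod 6). No integers can satisfy it.
Both branches are infeasible, so the system has no integer solution.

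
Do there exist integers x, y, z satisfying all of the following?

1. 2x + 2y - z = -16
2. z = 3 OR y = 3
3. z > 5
Yes

Take x = 0, y = 3, z = 22. Substituting into each constraint:
  (1) 2(0) + 2(3) + (-22) = -16 ✓
  (2) y = 3, target 3 ✓ (second branch holds)
  (3) 22 > 5 ✓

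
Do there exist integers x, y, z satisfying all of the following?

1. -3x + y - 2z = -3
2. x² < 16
Yes

Take x = 1, y = 0, z = 0. Substituting into each constraint:
  (1) -3(1) + 0 - 2(0) = -3 ✓
  (2) x² = (1)² = 1, and 1 < 16 ✓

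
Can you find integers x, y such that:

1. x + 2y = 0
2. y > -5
Yes

Take x = 0, y = 0. Substituting into each constraint:
  (1) 0 + 2(0) = 0 ✓
  (2) 0 > -5 ✓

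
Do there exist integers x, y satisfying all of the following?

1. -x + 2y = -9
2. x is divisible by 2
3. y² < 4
No

A contradictory subset is {-x + 2y = -9, x is divisible by 2}. No integer assignment can satisfy these jointly:

  - -x + 2y = -9: is a linear equation tying the variables together
  - x is divisible by 2: restricts x to multiples of 2

Modular obstruction: writing x = 2x', every remaining term of the linear equation is divisible by 2, so the left side is ≡ 0 (mod 2); but the right side -9 ≡ 1 (mod 2). No integers can satisfy it.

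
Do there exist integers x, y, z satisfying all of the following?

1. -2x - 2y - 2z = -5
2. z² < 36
No

Even the single constraint (-2x - 2y - 2z = -5) is infeasible over the integers.

  - -2x - 2y - 2z = -5: every term on the left is divisible by 2, so the LHS ≡ 0 (mod 2), but the RHS -5 is not — no integer solution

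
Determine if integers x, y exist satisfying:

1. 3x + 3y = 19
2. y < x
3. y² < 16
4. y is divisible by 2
No

Even the single constraint (3x + 3y = 19) is infeasible over the integers.

  - 3x + 3y = 19: every term on the left is divisible by 3, so the LHS ≡ 0 (mod 3), but the RHS 19 is not — no integer solution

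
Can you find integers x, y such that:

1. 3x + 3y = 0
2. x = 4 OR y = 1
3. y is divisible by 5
No

The full constraint system is jointly infeasible over the integers. Each constraint and what it forces:

  - 3x + 3y = 0: is a linear equation tying the variables together
  - x = 4 OR y = 1: forces a choice: either x = 4 or y = 1
  - y is divisible by 5: restricts y to multiples of 5

Split on the disjunction (x = 4 OR y = 1):
  • If x = 4: with x = 4, writing y = 5y', every remaining term of the linear equation is divisible by 15, so the left side is ≡ 0 (mod 15); but the right side -12 ≡ 3 (mod 15). No integers can satisfy it.
  • If y = 1: this contradicts the divisibility constraint — 1 is not a multiple of 5.
Both branches are infeasible, so the system has no integer solution.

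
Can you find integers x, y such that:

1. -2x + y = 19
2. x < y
Yes

Take x = -9, y = 1. Substituting into each constraint:
  (1) -2(-9) + 1 = 19 ✓
  (2) -9 < 1 ✓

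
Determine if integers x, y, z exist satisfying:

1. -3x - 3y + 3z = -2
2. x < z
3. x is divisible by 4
No

Even the single constraint (-3x - 3y + 3z = -2) is infeasible over the integers.

  - -3x - 3y + 3z = -2: every term on the left is divisible by 3, so the LHS ≡ 0 (mod 3), but the RHS -2 is not — no integer solution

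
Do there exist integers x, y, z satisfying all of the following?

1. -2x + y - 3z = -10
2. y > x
Yes

Take x = 2, y = 3, z = 3. Substituting into each constraint:
  (1) -2(2) + 3 - 3(3) = -10 ✓
  (2) 3 > 2 ✓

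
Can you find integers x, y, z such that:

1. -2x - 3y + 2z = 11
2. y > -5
Yes

Take x = 0, y = 1, z = 7. Substituting into each constraint:
  (1) -2(0) - 3(1) + 2(7) = 11 ✓
  (2) 1 > -5 ✓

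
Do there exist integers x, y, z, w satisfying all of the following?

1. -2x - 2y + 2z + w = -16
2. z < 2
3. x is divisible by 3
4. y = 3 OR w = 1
Yes

Take x = 0, y = 3, z = -6, w = 2. Substituting into each constraint:
  (1) -2(0) - 2(3) + 2(-6) + 2 = -16 ✓
  (2) -6 < 2 ✓
  (3) 0 = 3 × 0, remainder 0 ✓
  (4) y = 3, target 3 ✓ (first branch holds)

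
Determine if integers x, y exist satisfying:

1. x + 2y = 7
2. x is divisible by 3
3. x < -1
Yes

Take x = -3, y = 5. Substituting into each constraint:
  (1) (-3) + 2(5) = 7 ✓
  (2) -3 = 3 × -1, remainder 0 ✓
  (3) -3 < -1 ✓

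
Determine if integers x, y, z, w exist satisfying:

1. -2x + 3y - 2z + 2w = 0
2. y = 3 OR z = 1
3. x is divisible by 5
Yes

Take x = 0, y = 4, z = 1, w = -5. Substituting into each constraint:
  (1) -2(0) + 3(4) - 2(1) + 2(-5) = 0 ✓
  (2) z = 1, target 1 ✓ (second branch holds)
  (3) 0 = 5 × 0, remainder 0 ✓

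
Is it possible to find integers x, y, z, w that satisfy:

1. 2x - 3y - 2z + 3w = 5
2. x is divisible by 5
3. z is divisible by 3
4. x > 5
Yes

Take x = 10, y = 0, z = 0, w = -5. Substituting into each constraint:
  (1) 2(10) - 3(0) - 2(0) + 3(-5) = 5 ✓
  (2) 10 = 5 × 2, remainder 0 ✓
  (3) 0 = 3 × 0, remainder 0 ✓
  (4) 10 > 5 ✓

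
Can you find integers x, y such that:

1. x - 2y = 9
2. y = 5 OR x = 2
Yes

Take x = 19, y = 5. Substituting into each constraint:
  (1) 19 - 2(5) = 9 ✓
  (2) y = 5, target 5 ✓ (first branch holds)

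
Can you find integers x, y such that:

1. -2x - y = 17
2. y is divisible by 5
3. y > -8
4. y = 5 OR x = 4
Yes

Take x = -11, y = 5. Substituting into each constraint:
  (1) -2(-11) + (-5) = 17 ✓
  (2) 5 = 5 × 1, remainder 0 ✓
  (3) 5 > -8 ✓
  (4) y = 5, target 5 ✓ (first branch holds)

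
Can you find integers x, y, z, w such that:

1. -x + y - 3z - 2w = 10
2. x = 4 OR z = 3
Yes

Take x = 4, y = 0, z = 0, w = -7. Substituting into each constraint:
  (1) (-4) + 0 - 3(0) - 2(-7) = 10 ✓
  (2) x = 4, target 4 ✓ (first branch holds)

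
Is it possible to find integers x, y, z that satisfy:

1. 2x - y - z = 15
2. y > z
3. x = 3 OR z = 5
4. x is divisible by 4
Yes

Take x = 16, y = 12, z = 5. Substituting into each constraint:
  (1) 2(16) + (-12) + (-5) = 15 ✓
  (2) 12 > 5 ✓
  (3) z = 5, target 5 ✓ (second branch holds)
  (4) 16 = 4 × 4, remainder 0 ✓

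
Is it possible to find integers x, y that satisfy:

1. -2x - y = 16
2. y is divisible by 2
Yes

Take x = -8, y = 0. Substituting into each constraint:
  (1) -2(-8) + 0 = 16 ✓
  (2) 0 = 2 × 0, remainder 0 ✓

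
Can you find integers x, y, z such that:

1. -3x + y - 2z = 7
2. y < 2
Yes

Take x = -2, y = 1, z = 0. Substituting into each constraint:
  (1) -3(-2) + 1 - 2(0) = 7 ✓
  (2) 1 < 2 ✓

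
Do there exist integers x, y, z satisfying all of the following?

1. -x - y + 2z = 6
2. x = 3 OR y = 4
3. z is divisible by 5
Yes

Take x = 3, y = -9, z = 0. Substituting into each constraint:
  (1) (-3) + 9 + 2(0) = 6 ✓
  (2) x = 3, target 3 ✓ (first branch holds)
  (3) 0 = 5 × 0, remainder 0 ✓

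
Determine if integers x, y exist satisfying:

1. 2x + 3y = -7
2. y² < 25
Yes

Take x = -5, y = 1. Substituting into each constraint:
  (1) 2(-5) + 3(1) = -7 ✓
  (2) y² = (1)² = 1, and 1 < 25 ✓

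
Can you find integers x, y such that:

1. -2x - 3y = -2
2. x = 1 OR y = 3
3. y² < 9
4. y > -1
Yes

Take x = 1, y = 0. Substituting into each constraint:
  (1) -2(1) - 3(0) = -2 ✓
  (2) x = 1, target 1 ✓ (first branch holds)
  (3) y² = (0)² = 0, and 0 < 9 ✓
  (4) 0 > -1 ✓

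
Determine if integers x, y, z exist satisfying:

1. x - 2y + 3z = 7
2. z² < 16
Yes

Take x = 0, y = 1, z = 3. Substituting into each constraint:
  (1) 0 - 2(1) + 3(3) = 7 ✓
  (2) z² = (3)² = 9, and 9 < 16 ✓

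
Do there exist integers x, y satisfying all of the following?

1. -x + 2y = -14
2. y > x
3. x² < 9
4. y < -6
No

A contradictory subset is {-x + 2y = -14, y > x, x² < 9}. No integer assignment can satisfy these jointly:

  - -x + 2y = -14: is a linear equation tying the variables together
  - y > x: bounds one variable relative to another variable
  - x² < 9: restricts x to |x| ≤ 2

Propagating the comparison: y > x and x ≥ -2 give y ≥ -1. Range argument: with x ∈ [-2, 2], y ∈ [-1, ∞], the left side of the equation is at least -4, but the right side is -14 < -4. No integer solution exists.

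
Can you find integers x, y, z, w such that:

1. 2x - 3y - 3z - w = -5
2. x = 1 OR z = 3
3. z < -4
Yes

Take x = 1, y = 0, z = -5, w = 22. Substituting into each constraint:
  (1) 2(1) - 3(0) - 3(-5) + (-22) = -5 ✓
  (2) x = 1, target 1 ✓ (first branch holds)
  (3) -5 < -4 ✓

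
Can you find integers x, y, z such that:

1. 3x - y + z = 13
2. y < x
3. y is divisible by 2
Yes

Take x = 1, y = 0, z = 10. Substituting into each constraint:
  (1) 3(1) + 0 + 10 = 13 ✓
  (2) 0 < 1 ✓
  (3) 0 = 2 × 0, remainder 0 ✓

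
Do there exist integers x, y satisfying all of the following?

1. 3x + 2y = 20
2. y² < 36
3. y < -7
No

A contradictory subset is {y² < 36, y < -7}. No integer assignment can satisfy these jointly:

  - y² < 36: restricts y to |y| ≤ 5
  - y < -7: bounds one variable relative to a constant

Direct contradiction: the bounds on y require y ≥ -5 and y ≤ -8 simultaneously, which is empty.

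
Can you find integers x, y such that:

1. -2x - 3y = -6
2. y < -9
Yes

Take x = 18, y = -10. Substituting into each constraint:
  (1) -2(18) - 3(-10) = -6 ✓
  (2) -10 < -9 ✓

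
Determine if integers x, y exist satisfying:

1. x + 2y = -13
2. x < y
Yes

Take x = -13, y = 0. Substituting into each constraint:
  (1) (-13) + 2(0) = -13 ✓
  (2) -13 < 0 ✓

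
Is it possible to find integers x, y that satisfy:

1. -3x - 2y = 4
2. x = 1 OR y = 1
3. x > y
No

The full constraint system is jointly infeasible over the integers. Each constraint and what it forces:

  - -3x - 2y = 4: is a linear equation tying the variables together
  - x = 1 OR y = 1: forces a choice: either x = 1 or y = 1
  - x > y: bounds one variable relative to another variable

Split on the disjunction (x = 1 OR y = 1):
  • If x = 1: with x = 1, every remaining term of the linear equation is divisible by 2, so the left side is ≡ 0 (mod 2); but the right side 7 ≡ 1 (mod 2). No integers can satisfy it.
  • If y = 1: the equation forces x = -2, giving (y, x) = (1, -2), which violates x > y.
Both branches are infeasible, so the system has no integer solution.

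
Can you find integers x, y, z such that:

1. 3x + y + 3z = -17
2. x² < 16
Yes

Take x = 0, y = 1, z = -6. Substituting into each constraint:
  (1) 3(0) + 1 + 3(-6) = -17 ✓
  (2) x² = (0)² = 0, and 0 < 16 ✓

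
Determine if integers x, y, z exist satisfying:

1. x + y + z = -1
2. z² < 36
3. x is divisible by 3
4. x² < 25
Yes

Take x = 0, y = 0, z = -1. Substituting into each constraint:
  (1) 0 + 0 + (-1) = -1 ✓
  (2) z² = (-1)² = 1, and 1 < 36 ✓
  (3) 0 = 3 × 0, remainder 0 ✓
  (4) x² = (0)² = 0, and 0 < 25 ✓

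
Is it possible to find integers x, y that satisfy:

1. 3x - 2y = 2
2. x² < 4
Yes

Take x = 0, y = -1. Substituting into each constraint:
  (1) 3(0) - 2(-1) = 2 ✓
  (2) x² = (0)² = 0, and 0 < 4 ✓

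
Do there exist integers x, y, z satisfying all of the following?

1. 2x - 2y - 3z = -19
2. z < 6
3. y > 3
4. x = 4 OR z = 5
Yes

Take x = 4, y = 12, z = 1. Substituting into each constraint:
  (1) 2(4) - 2(12) - 3(1) = -19 ✓
  (2) 1 < 6 ✓
  (3) 12 > 3 ✓
  (4) x = 4, target 4 ✓ (first branch holds)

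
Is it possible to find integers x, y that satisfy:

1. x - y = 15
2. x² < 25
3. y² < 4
No

The full constraint system is jointly infeasible over the integers. Each constraint and what it forces:

  - x - y = 15: is a linear equation tying the variables together
  - x² < 25: restricts x to |x| ≤ 4
  - y² < 4: restricts y to |y| ≤ 1

Range argument: with x ∈ [-4, 4], y ∈ [-1, 1], the left side of the equation is at most 5, but the right side is 15 > 5. No integer solution exists.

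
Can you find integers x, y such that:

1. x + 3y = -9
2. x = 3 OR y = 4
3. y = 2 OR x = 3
Yes

Take x = 3, y = -4. Substituting into each constraint:
  (1) 3 + 3(-4) = -9 ✓
  (2) x = 3, target 3 ✓ (first branch holds)
  (3) x = 3, target 3 ✓ (second branch holds)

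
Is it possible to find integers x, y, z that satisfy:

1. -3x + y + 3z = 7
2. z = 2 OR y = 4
Yes

Take x = 0, y = 1, z = 2. Substituting into each constraint:
  (1) -3(0) + 1 + 3(2) = 7 ✓
  (2) z = 2, target 2 ✓ (first branch holds)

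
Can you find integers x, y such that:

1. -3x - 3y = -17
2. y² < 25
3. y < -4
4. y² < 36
No

Even the single constraint (-3x - 3y = -17) is infeasible over the integers.

  - -3x - 3y = -17: every term on the left is divisible by 3, so the LHS ≡ 0 (mod 3), but the RHS -17 is not — no integer solution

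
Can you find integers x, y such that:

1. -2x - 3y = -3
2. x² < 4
Yes

Take x = 0, y = 1. Substituting into each constraint:
  (1) -2(0) - 3(1) = -3 ✓
  (2) x² = (0)² = 0, and 0 < 4 ✓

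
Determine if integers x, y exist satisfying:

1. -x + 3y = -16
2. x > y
Yes

Take x = -5, y = -7. Substituting into each constraint:
  (1) 5 + 3(-7) = -16 ✓
  (2) -5 > -7 ✓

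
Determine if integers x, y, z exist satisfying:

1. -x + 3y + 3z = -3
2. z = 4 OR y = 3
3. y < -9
Yes

Take x = -15, y = -10, z = 4. Substituting into each constraint:
  (1) 15 + 3(-10) + 3(4) = -3 ✓
  (2) z = 4, target 4 ✓ (first branch holds)
  (3) -10 < -9 ✓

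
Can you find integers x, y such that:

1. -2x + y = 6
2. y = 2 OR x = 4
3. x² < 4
No

The full constraint system is jointly infeasible over the integers. Each constraint and what it forces:

  - -2x + y = 6: is a linear equation tying the variables together
  - y = 2 OR x = 4: forces a choice: either y = 2 or x = 4
  - x² < 4: restricts x to |x| ≤ 1

Split on the disjunction (y = 2 OR x = 4):
  • If y = 2: the equation forces x = -2, but x² < 4 requires |x| ≤ 1.
  • If x = 4: this contradicts x² < 4, which requires |x| ≤ 1.
Both branches are infeasible, so the system has no integer solution.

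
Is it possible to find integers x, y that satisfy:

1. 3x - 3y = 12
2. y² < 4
Yes

Take x = 4, y = 0. Substituting into each constraint:
  (1) 3(4) - 3(0) = 12 ✓
  (2) y² = (0)² = 0, and 0 < 4 ✓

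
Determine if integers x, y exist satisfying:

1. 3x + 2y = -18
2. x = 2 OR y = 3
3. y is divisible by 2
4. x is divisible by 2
Yes

Take x = 2, y = -12. Substituting into each constraint:
  (1) 3(2) + 2(-12) = -18 ✓
  (2) x = 2, target 2 ✓ (first branch holds)
  (3) -12 = 2 × -6, remainder 0 ✓
  (4) 2 = 2 × 1, remainder 0 ✓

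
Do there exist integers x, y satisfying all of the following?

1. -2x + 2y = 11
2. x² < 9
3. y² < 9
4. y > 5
No

Even the single constraint (-2x + 2y = 11) is infeasible over the integers.

  - -2x + 2y = 11: every term on the left is divisible by 2, so the LHS ≡ 0 (mod 2), but the RHS 11 is not — no integer solution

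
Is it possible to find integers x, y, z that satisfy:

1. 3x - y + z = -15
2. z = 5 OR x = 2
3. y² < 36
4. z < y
Yes

Take x = 2, y = -1, z = -22. Substituting into each constraint:
  (1) 3(2) + 1 + (-22) = -15 ✓
  (2) x = 2, target 2 ✓ (second branch holds)
  (3) y² = (-1)² = 1, and 1 < 36 ✓
  (4) -22 < -1 ✓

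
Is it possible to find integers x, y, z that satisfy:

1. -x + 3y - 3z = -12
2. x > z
Yes

Take x = 0, y = -5, z = -1. Substituting into each constraint:
  (1) 0 + 3(-5) - 3(-1) = -12 ✓
  (2) 0 > -1 ✓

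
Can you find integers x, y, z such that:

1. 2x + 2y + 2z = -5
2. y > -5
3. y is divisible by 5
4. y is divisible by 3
No

Even the single constraint (2x + 2y + 2z = -5) is infeasible over the integers.

  - 2x + 2y + 2z = -5: every term on the left is divisible by 2, so the LHS ≡ 0 (mod 2), but the RHS -5 is not — no integer solution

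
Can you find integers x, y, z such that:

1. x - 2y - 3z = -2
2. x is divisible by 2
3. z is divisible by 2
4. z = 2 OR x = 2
Yes

Take x = 0, y = -2, z = 2. Substituting into each constraint:
  (1) 0 - 2(-2) - 3(2) = -2 ✓
  (2) 0 = 2 × 0, remainder 0 ✓
  (3) 2 = 2 × 1, remainder 0 ✓
  (4) z = 2, target 2 ✓ (first branch holds)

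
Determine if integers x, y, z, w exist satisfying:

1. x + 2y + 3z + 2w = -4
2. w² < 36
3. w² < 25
Yes

Take x = 0, y = 0, z = -2, w = 1. Substituting into each constraint:
  (1) 0 + 2(0) + 3(-2) + 2(1) = -4 ✓
  (2) w² = (1)² = 1, and 1 < 36 ✓
  (3) w² = (1)² = 1, and 1 < 25 ✓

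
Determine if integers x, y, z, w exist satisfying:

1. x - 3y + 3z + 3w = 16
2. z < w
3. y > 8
Yes

Take x = 40, y = 9, z = 0, w = 1. Substituting into each constraint:
  (1) 40 - 3(9) + 3(0) + 3(1) = 16 ✓
  (2) 0 < 1 ✓
  (3) 9 > 8 ✓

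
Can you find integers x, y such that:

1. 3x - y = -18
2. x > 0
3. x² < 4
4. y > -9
Yes

Take x = 1, y = 21. Substituting into each constraint:
  (1) 3(1) + (-21) = -18 ✓
  (2) 1 > 0 ✓
  (3) x² = (1)² = 1, and 1 < 4 ✓
  (4) 21 > -9 ✓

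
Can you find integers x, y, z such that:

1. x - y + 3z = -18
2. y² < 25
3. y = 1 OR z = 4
Yes

Take x = -30, y = 0, z = 4. Substituting into each constraint:
  (1) (-30) + 0 + 3(4) = -18 ✓
  (2) y² = (0)² = 0, and 0 < 25 ✓
  (3) z = 4, target 4 ✓ (second branch holds)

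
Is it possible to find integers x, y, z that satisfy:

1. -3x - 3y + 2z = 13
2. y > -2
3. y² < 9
Yes

Take x = 0, y = 1, z = 8. Substituting into each constraint:
  (1) -3(0) - 3(1) + 2(8) = 13 ✓
  (2) 1 > -2 ✓
  (3) y² = (1)² = 1, and 1 < 9 ✓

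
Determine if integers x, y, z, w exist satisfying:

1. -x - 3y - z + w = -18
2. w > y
Yes

Take x = 19, y = 0, z = 0, w = 1. Substituting into each constraint:
  (1) (-19) - 3(0) + 0 + 1 = -18 ✓
  (2) 1 > 0 ✓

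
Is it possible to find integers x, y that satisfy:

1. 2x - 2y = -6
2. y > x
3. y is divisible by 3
Yes

Take x = -3, y = 0. Substituting into each constraint:
  (1) 2(-3) - 2(0) = -6 ✓
  (2) 0 > -3 ✓
  (3) 0 = 3 × 0, remainder 0 ✓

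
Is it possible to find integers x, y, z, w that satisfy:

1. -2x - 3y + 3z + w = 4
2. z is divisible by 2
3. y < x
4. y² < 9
Yes

Take x = 1, y = 0, z = 0, w = 6. Substituting into each constraint:
  (1) -2(1) - 3(0) + 3(0) + 6 = 4 ✓
  (2) 0 = 2 × 0, remainder 0 ✓
  (3) 0 < 1 ✓
  (4) y² = (0)² = 0, and 0 < 9 ✓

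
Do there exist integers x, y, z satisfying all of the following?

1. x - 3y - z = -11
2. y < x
Yes

Take x = 0, y = -1, z = 14. Substituting into each constraint:
  (1) 0 - 3(-1) + (-14) = -11 ✓
  (2) -1 < 0 ✓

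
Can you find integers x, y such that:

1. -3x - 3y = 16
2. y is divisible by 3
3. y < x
No

Even the single constraint (-3x - 3y = 16) is infeasible over the integers.

  - -3x - 3y = 16: every term on the left is divisible by 3, so the LHS ≡ 0 (mod 3), but the RHS 16 is not — no integer solution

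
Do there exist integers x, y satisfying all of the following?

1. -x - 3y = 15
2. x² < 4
Yes

Take x = 0, y = -5. Substituting into each constraint:
  (1) 0 - 3(-5) = 15 ✓
  (2) x² = (0)² = 0, and 0 < 4 ✓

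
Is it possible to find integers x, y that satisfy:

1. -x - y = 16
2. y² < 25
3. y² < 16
Yes

Take x = -16, y = 0. Substituting into each constraint:
  (1) 16 + 0 = 16 ✓
  (2) y² = (0)² = 0, and 0 < 25 ✓
  (3) y² = (0)² = 0, and 0 < 16 ✓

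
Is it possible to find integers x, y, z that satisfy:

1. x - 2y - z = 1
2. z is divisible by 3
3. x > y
Yes

Take x = 1, y = 0, z = 0. Substituting into each constraint:
  (1) 1 - 2(0) + 0 = 1 ✓
  (2) 0 = 3 × 0, remainder 0 ✓
  (3) 1 > 0 ✓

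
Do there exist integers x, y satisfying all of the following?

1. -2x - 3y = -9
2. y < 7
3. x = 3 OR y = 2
Yes

Take x = 3, y = 1. Substituting into each constraint:
  (1) -2(3) - 3(1) = -9 ✓
  (2) 1 < 7 ✓
  (3) x = 3, target 3 ✓ (first branch holds)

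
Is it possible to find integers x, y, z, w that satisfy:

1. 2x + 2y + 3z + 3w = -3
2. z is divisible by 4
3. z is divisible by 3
Yes

Take x = -3, y = 0, z = 0, w = 1. Substituting into each constraint:
  (1) 2(-3) + 2(0) + 3(0) + 3(1) = -3 ✓
  (2) 0 = 4 × 0, remainder 0 ✓
  (3) 0 = 3 × 0, remainder 0 ✓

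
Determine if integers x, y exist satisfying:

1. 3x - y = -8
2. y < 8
Yes

Take x = -2, y = 2. Substituting into each constraint:
  (1) 3(-2) + (-2) = -8 ✓
  (2) 2 < 8 ✓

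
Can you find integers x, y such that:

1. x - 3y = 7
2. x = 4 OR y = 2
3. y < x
Yes

Take x = 13, y = 2. Substituting into each constraint:
  (1) 13 - 3(2) = 7 ✓
  (2) y = 2, target 2 ✓ (second branch holds)
  (3) 2 < 13 ✓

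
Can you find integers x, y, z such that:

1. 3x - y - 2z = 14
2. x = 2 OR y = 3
Yes

Take x = 5, y = 3, z = -1. Substituting into each constraint:
  (1) 3(5) + (-3) - 2(-1) = 14 ✓
  (2) y = 3, target 3 ✓ (second branch holds)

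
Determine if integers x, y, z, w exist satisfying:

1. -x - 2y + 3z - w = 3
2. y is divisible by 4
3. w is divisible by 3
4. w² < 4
Yes

Take x = 0, y = 0, z = 1, w = 0. Substituting into each constraint:
  (1) 0 - 2(0) + 3(1) + 0 = 3 ✓
  (2) 0 = 4 × 0, remainder 0 ✓
  (3) 0 = 3 × 0, remainder 0 ✓
  (4) w² = (0)² = 0, and 0 < 4 ✓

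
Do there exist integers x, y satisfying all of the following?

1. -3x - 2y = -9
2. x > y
Yes

Take x = 3, y = 0. Substituting into each constraint:
  (1) -3(3) - 2(0) = -9 ✓
  (2) 3 > 0 ✓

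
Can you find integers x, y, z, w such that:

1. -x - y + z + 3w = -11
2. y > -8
Yes

Take x = 11, y = 0, z = 0, w = 0. Substituting into each constraint:
  (1) (-11) + 0 + 0 + 3(0) = -11 ✓
  (2) 0 > -8 ✓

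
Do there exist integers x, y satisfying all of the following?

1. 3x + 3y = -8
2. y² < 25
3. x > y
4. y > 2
No

Even the single constraint (3x + 3y = -8) is infeasible over the integers.

  - 3x + 3y = -8: every term on the left is divisible by 3, so the LHS ≡ 0 (mod 3), but the RHS -8 is not — no integer solution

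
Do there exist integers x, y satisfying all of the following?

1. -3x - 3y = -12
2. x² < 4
Yes

Take x = 0, y = 4. Substituting into each constraint:
  (1) -3(0) - 3(4) = -12 ✓
  (2) x² = (0)² = 0, and 0 < 4 ✓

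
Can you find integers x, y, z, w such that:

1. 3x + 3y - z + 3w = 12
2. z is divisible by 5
Yes

Take x = 0, y = 4, z = 0, w = 0. Substituting into each constraint:
  (1) 3(0) + 3(4) + 0 + 3(0) = 12 ✓
  (2) 0 = 5 × 0, remainder 0 ✓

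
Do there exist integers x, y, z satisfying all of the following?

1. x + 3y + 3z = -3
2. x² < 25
Yes

Take x = 0, y = 0, z = -1. Substituting into each constraint:
  (1) 0 + 3(0) + 3(-1) = -3 ✓
  (2) x² = (0)² = 0, and 0 < 25 ✓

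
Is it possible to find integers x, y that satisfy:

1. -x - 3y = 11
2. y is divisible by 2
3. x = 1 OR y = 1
Yes

Take x = 1, y = -4. Substituting into each constraint:
  (1) (-1) - 3(-4) = 11 ✓
  (2) -4 = 2 × -2, remainder 0 ✓
  (3) x = 1, target 1 ✓ (first branch holds)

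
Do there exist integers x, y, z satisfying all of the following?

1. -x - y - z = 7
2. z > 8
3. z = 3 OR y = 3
Yes

Take x = -19, y = 3, z = 9. Substituting into each constraint:
  (1) 19 + (-3) + (-9) = 7 ✓
  (2) 9 > 8 ✓
  (3) y = 3, target 3 ✓ (second branch holds)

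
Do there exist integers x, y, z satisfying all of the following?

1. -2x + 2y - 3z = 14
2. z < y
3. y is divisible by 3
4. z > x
Yes

Take x = -4, y = 0, z = -2. Substituting into each constraint:
  (1) -2(-4) + 2(0) - 3(-2) = 14 ✓
  (2) -2 < 0 ✓
  (3) 0 = 3 × 0, remainder 0 ✓
  (4) -2 > -4 ✓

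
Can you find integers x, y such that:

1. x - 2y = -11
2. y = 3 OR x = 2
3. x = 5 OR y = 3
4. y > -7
Yes

Take x = -5, y = 3. Substituting into each constraint:
  (1) (-5) - 2(3) = -11 ✓
  (2) y = 3, target 3 ✓ (first branch holds)
  (3) y = 3, target 3 ✓ (second branch holds)
  (4) 3 > -7 ✓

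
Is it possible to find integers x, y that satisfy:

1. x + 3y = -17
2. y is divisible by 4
Yes

Take x = -17, y = 0. Substituting into each constraint:
  (1) (-17) + 3(0) = -17 ✓
  (2) 0 = 4 × 0, remainder 0 ✓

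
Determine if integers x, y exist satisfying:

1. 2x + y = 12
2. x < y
Yes

Take x = 3, y = 6. Substituting into each constraint:
  (1) 2(3) + 6 = 12 ✓
  (2) 3 < 6 ✓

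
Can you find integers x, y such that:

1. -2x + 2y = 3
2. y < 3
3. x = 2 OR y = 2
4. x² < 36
No

Even the single constraint (-2x + 2y = 3) is infeasible over the integers.

  - -2x + 2y = 3: every term on the left is divisible by 2, so the LHS ≡ 0 (mod 2), but the RHS 3 is not — no integer solution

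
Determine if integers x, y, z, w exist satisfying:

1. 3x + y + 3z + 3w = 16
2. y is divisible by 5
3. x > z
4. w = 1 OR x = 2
Yes

Take x = 1, y = 10, z = 0, w = 1. Substituting into each constraint:
  (1) 3(1) + 10 + 3(0) + 3(1) = 16 ✓
  (2) 10 = 5 × 2, remainder 0 ✓
  (3) 1 > 0 ✓
  (4) w = 1, target 1 ✓ (first branch holds)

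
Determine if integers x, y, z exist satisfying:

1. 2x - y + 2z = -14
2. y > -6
Yes

Take x = 0, y = 0, z = -7. Substituting into each constraint:
  (1) 2(0) + 0 + 2(-7) = -14 ✓
  (2) 0 > -6 ✓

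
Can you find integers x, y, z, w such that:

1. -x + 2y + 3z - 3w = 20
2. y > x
Yes

Take x = 0, y = 1, z = 0, w = -6. Substituting into each constraint:
  (1) 0 + 2(1) + 3(0) - 3(-6) = 20 ✓
  (2) 1 > 0 ✓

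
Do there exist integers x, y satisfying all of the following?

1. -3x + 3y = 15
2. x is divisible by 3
Yes

Take x = 0, y = 5. Substituting into each constraint:
  (1) -3(0) + 3(5) = 15 ✓
  (2) 0 = 3 × 0, remainder 0 ✓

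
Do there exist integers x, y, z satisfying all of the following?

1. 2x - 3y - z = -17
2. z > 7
Yes

Take x = -4, y = 0, z = 9. Substituting into each constraint:
  (1) 2(-4) - 3(0) + (-9) = -17 ✓
  (2) 9 > 7 ✓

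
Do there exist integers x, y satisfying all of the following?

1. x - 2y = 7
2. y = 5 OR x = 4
Yes

Take x = 17, y = 5. Substituting into each constraint:
  (1) 17 - 2(5) = 7 ✓
  (2) y = 5, target 5 ✓ (first branch holds)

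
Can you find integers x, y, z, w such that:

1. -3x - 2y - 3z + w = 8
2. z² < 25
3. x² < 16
Yes

Take x = 0, y = 2, z = -4, w = 0. Substituting into each constraint:
  (1) -3(0) - 2(2) - 3(-4) + 0 = 8 ✓
  (2) z² = (-4)² = 16, and 16 < 25 ✓
  (3) x² = (0)² = 0, and 0 < 16 ✓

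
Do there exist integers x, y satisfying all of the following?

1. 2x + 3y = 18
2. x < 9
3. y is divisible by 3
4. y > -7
Yes

Take x = 0, y = 6. Substituting into each constraint:
  (1) 2(0) + 3(6) = 18 ✓
  (2) 0 < 9 ✓
  (3) 6 = 3 × 2, remainder 0 ✓
  (4) 6 > -7 ✓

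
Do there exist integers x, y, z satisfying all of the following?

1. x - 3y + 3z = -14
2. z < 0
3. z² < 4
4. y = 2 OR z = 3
Yes

Take x = -5, y = 2, z = -1. Substituting into each constraint:
  (1) (-5) - 3(2) + 3(-1) = -14 ✓
  (2) -1 < 0 ✓
  (3) z² = (-1)² = 1, and 1 < 4 ✓
  (4) y = 2, target 2 ✓ (first branch holds)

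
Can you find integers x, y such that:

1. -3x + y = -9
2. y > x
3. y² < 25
No

The full constraint system is jointly infeasible over the integers. Each constraint and what it forces:

  - -3x + y = -9: is a linear equation tying the variables together
  - y > x: bounds one variable relative to another variable
  - y² < 25: restricts y to |y| ≤ 4

The bounds confine y to {-4, -3, -2, -1, 0, 1, 2, 3, 4}. For each value, substitute into the equation:
  • y = -4: the equation gives -3x = -5, so x would not be an integer.
  • y = -3: the equation forces x = 2, but y > x fails since -3 ≤ 2.
  • y = -2: the equation gives -3x = -7, so x would not be an integer.
  • y = -1: the equation gives -3x = -8, so x would not be an integer.
  • y = 0: the equation forces x = 3, but y > x fails since 0 ≤ 3.
  • y = 1: the equation gives -3x = -10, so x would not be an integer.
  • y = 2: the equation gives -3x = -11, so x would not be an integer.
  • y = 3: the equation forces x = 4, but y > x fails since 3 ≤ 4.
  • y = 4: the equation gives -3x = -13, so x would not be an integer.
Every case fails, so no integer solution exists.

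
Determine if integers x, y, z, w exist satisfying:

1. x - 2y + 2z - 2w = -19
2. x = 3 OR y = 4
Yes

Take x = 3, y = 5, z = 0, w = 6. Substituting into each constraint:
  (1) 3 - 2(5) + 2(0) - 2(6) = -19 ✓
  (2) x = 3, target 3 ✓ (first branch holds)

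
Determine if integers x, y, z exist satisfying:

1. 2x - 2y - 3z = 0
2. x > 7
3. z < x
Yes

Take x = 8, y = 8, z = 0. Substituting into each constraint:
  (1) 2(8) - 2(8) - 3(0) = 0 ✓
  (2) 8 > 7 ✓
  (3) 0 < 8 ✓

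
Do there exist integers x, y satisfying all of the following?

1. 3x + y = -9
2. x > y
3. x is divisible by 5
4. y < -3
Yes

Take x = 0, y = -9. Substituting into each constraint:
  (1) 3(0) + (-9) = -9 ✓
  (2) 0 > -9 ✓
  (3) 0 = 5 × 0, remainder 0 ✓
  (4) -9 < -3 ✓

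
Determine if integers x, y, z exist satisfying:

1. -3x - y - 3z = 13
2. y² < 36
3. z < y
Yes

Take x = -6, y = 2, z = 1. Substituting into each constraint:
  (1) -3(-6) + (-2) - 3(1) = 13 ✓
  (2) y² = (2)² = 4, and 4 < 36 ✓
  (3) 1 < 2 ✓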